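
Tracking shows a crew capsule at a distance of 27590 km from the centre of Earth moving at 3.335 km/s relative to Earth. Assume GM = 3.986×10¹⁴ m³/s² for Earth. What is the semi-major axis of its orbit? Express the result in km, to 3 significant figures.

a ≈ 22400 km

r = 2.759×10⁷ m.
Specific orbital energy ε = v²/2 − μ/r = (3335)²/2 − 3.986×10¹⁴/2.759×10⁷ = -8.886×10⁶ J/kg.
Since ε = −μ/(2a), a = −μ/(2ε) = 2.243×10⁷ m = 22428 km.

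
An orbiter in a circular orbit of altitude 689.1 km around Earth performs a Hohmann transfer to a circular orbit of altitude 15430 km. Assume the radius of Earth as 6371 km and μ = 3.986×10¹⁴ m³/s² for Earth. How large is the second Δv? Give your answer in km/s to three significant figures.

r₁ = 6371 + 689.1 = 7060.1 km = 7.0601×10⁶ m.
r₂ = 6371 + 15430 = 21801 km = 2.1801×10⁷ m.
Transfer ellipse a_t = (r₁ + r₂)/2 = 1.443×10⁷ m.
At r₁: circular v_c1 = √(μ/r₁) = 7514 m/s; transfer-perigee v_p = √[μ(2/r₁ − 1/a_t)] = 9235 m/s.
At r₂: circular v_c2 = √(μ/r₂) = 4276 m/s; transfer-apogee v_a = √[μ(2/r₂ − 1/a_t)] = 2991 m/s.
Δv₂ = v_c2 − v_a = 1285 m/s.
= 1.285 km/s.

Δv ≈ 1.29 km/s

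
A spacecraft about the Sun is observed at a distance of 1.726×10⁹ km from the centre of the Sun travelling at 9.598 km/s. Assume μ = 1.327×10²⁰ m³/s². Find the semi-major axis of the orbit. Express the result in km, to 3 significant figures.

a ≈ 2.15×10⁹ km

r = 1.726×10¹² m.
Vis-viva rearranged: 1/a = 2/r − v²/μ = 1.159×10⁻¹² − 6.942×10⁻¹³ = 4.645×10⁻¹³ m⁻¹.
a = 2.153×10¹² m = 2.1527×10⁹ km.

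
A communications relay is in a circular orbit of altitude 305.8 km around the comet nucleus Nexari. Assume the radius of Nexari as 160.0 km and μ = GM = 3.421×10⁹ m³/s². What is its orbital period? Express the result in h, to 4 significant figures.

r = 160.0 + 305.8 = 465.80 km = 4.6580×10⁵ m.
Kepler's third law: T = 2π√(r³/μ) = 2π√((4.658×10⁵)³ / 3.421×10⁹).
r³/μ = 2.954×10⁷ s², so T = 2π × 5.435×10³ = 3.415×10⁴ s.
Converting: 3.415×10⁴ s ÷ 3600 = 9.486 h.

T ≈ 9.486 h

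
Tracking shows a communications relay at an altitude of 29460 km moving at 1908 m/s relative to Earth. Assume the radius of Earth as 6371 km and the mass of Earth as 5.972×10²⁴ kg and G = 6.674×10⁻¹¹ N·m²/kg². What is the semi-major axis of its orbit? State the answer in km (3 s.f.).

a ≈ 21400 km

μ = GM = 6.674×10⁻¹¹ × 5.972×10²⁴ = 3.986×10¹⁴ m³/s².
r = 6371 + 29460 = 35831 km = 3.583×10⁷ m.
Vis-viva rearranged: 1/a = 2/r − v²/μ = 5.582×10⁻⁸ − 9.134×10⁻⁹ = 4.668×10⁻⁸ m⁻¹.
a = 2.142×10⁷ m = 21421 km.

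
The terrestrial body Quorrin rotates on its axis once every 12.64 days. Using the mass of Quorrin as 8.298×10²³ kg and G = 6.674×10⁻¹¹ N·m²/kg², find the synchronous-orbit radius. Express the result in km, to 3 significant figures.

r_sync ≈ 1.19×10⁵ km

μ = GM = 6.674×10⁻¹¹ × 8.298×10²³ = 5.538×10¹³ m³/s².
T = 12.64 days = 1.092×10⁶ s.
A synchronous orbit has period T, so by Kepler's third law a = (μT²/4π²)^(1/3).
μT²/4π² = 5.538×10¹³ × (1.092×10⁶)² / 39.48 = 1.673×10²⁴ m³.
a = 1.187×10⁸ m = 1.1872×10⁵ km.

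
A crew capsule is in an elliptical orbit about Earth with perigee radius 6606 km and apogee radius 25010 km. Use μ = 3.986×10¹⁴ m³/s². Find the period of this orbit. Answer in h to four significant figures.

T ≈ 5.494 h

Semi-major axis a = (r_p + r_a)/2 = (6606.0 + 25010)/2 = 15808 km = 1.581×10⁷ m.
By Kepler's third law T = 2π√(a³/μ) = 2π × 3.148×10³ = 1.978×10⁴ s.
= 5.494 h.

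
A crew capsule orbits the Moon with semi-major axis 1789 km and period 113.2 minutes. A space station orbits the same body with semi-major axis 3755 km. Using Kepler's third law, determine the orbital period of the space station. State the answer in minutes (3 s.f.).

T₂ ≈ 344 minutes

Kepler's third law: T² ∝ a³, so T₂ = T₁ (a₂/a₁)^(3/2).
a₂/a₁ = 2.099, (a₂/a₁)^(3/2) = 3.041.
T₂ = 113.2 × 3.041 = 344.2 minutes.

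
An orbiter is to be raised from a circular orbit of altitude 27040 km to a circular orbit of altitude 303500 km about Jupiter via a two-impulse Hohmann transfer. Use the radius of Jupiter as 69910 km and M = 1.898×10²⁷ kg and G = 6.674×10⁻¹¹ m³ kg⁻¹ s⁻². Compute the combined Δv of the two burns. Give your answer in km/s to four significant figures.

Δv_total ≈ 15.99 km/s

μ = GM = 6.674×10⁻¹¹ × 1.898×10²⁷ = 1.267×10¹⁷ m³/s².
r₁ = 69910 + 27040 = 96950 km = 9.6950×10⁷ m.
r₂ = 69910 + 303500 = 373410 km = 3.7341×10⁸ m.
Transfer ellipse a_t = (r₁ + r₂)/2 = 2.352×10⁸ m.
At r₁: circular v_c1 = √(μ/r₁) = 36150 m/s; transfer-perijove v_p = √[μ(2/r₁ − 1/a_t)] = 45550 m/s.
Δv₁ = v_p − v_c1 = 9400 m/s.
At r₂: circular v_c2 = √(μ/r₂) = 18420 m/s; transfer-apojove v_a = √[μ(2/r₂ − 1/a_t)] = 11830 m/s.
Δv₂ = v_c2 − v_a = 6593 m/s.
Total Δv = Δv₁ + Δv₂ = 15990 m/s = 15.99 km/s.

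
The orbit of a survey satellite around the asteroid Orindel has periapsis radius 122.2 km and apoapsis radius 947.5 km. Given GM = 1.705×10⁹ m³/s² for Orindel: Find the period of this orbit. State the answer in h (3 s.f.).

T ≈ 16.5 h

Semi-major axis a = (r_p + r_a)/2 = (122.20 + 947.50)/2 = 534.85 km = 5.348×10⁵ m.
By Kepler's third law T = 2π√(a³/μ) = 2π × 9.473×10³ = 5.952×10⁴ s.
= 16.53 h.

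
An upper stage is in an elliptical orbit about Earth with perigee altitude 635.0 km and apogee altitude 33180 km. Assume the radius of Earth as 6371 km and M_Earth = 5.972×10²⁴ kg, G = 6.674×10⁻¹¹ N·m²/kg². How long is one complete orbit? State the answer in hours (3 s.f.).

μ = GM = 6.674×10⁻¹¹ × 5.972×10²⁴ = 3.986×10¹⁴ m³/s².
r_p = 6371 + 635.0 = 7006.0 km = 7.0060×10⁶ m.
r_a = 6371 + 33180 = 39551 km = 3.9551×10⁷ m.
Semi-major axis a = (r_p + r_a)/2 = (7006.0 + 39551)/2 = 23278 km = 2.328×10⁷ m.
By Kepler's third law T = 2π√(a³/μ) = 2π × 5.626×10³ = 3.535×10⁴ s.
= 9.819 hours.

T ≈ 9.82 hours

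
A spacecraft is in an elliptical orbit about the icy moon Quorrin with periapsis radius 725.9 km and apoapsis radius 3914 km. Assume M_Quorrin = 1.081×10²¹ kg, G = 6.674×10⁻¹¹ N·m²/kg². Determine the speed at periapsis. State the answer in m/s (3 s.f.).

μ = GM = 6.674×10⁻¹¹ × 1.081×10²¹ = 7.215×10¹⁰ m³/s².
Semi-major axis a = (r_p + r_a)/2 = 2319.9 km = 2.320×10⁶ m.
Vis-viva: v² = μ(2/r − 1/a) = 7.215×10¹⁰ × (2.755×10⁻⁶ − 4.310×10⁻⁷) = 1.677×10⁵ m²/s².
v = 409.5 m/s.

v ≈ 409 m/s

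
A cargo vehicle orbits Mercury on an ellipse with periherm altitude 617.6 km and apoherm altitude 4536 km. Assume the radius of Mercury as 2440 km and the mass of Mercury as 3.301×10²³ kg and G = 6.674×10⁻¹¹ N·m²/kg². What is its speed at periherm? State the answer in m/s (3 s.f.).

μ = GM = 6.674×10⁻¹¹ × 3.301×10²³ = 2.203×10¹³ m³/s².
r_p = 2440 + 617.6 = 3057.6 km = 3.0576×10⁶ m.
r_a = 2440 + 4536 = 6976.0 km = 6.9760×10⁶ m.
Semi-major axis a = (r_p + r_a)/2 = 5016.8 km = 5.017×10⁶ m.
Vis-viva: v² = μ(2/r − 1/a) = 2.203×10¹³ × (6.541×10⁻⁷ − 1.993×10⁻⁷) = 1.002×10⁷ m²/s².
v = 3165 m/s.

v ≈ 3170 m/s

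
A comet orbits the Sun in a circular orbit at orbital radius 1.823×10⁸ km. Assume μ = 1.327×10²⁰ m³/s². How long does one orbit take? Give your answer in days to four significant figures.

T ≈ 491.4 days

r = 1.823×10⁸ km = 1.823×10¹¹ m.
Kepler's third law: T = 2π√(r³/μ) = 2π√((1.823×10¹¹)³ / 1.327×10²⁰).
r³/μ = 4.566×10¹³ s², so T = 2π × 6.757×10⁶ = 4.245×10⁷ s.
Converting: 4.245×10⁷ s ÷ 86400 = 491.4 days.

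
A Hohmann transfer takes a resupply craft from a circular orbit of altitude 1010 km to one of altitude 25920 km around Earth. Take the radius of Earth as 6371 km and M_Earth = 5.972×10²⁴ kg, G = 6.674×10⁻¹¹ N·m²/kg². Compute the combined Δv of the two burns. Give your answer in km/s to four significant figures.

Δv_total ≈ 3.398 km/s

μ = GM = 6.674×10⁻¹¹ × 5.972×10²⁴ = 3.986×10¹⁴ m³/s².
r₁ = 6371 + 1010 = 7381.0 km = 7.3810×10⁶ m.
r₂ = 6371 + 25920 = 32291 km = 3.2291×10⁷ m.
Transfer ellipse a_t = (r₁ + r₂)/2 = 1.984×10⁷ m.
At r₁: circular v_c1 = √(μ/r₁) = 7348 m/s; transfer-perigee v_p = √[μ(2/r₁ − 1/a_t)] = 9376 m/s.
Δv₁ = v_p − v_c1 = 2027 m/s.
At r₂: circular v_c2 = √(μ/r₂) = 3513 m/s; transfer-apogee v_a = √[μ(2/r₂ − 1/a_t)] = 2143 m/s.
Δv₂ = v_c2 − v_a = 1370 m/s.
Total Δv = Δv₁ + Δv₂ = 3398 m/s = 3.398 km/s.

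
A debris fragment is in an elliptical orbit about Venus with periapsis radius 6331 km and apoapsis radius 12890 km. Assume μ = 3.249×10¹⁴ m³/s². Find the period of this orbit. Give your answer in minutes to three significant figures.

Semi-major axis a = (r_p + r_a)/2 = (6331.0 + 12890)/2 = 9610.5 km = 9.610×10⁶ m.
By Kepler's third law T = 2π√(a³/μ) = 2π × 1.653×10³ = 1.039×10⁴ s.
= 173.1 minutes.

T ≈ 173 minutes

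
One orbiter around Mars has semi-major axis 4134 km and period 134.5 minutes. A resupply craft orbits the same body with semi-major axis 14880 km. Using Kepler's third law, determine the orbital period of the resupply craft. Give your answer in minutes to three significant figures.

Kepler's third law: T² ∝ a³, so T₂ = T₁ (a₂/a₁)^(3/2).
a₂/a₁ = 3.599, (a₂/a₁)^(3/2) = 6.829.
T₂ = 134.5 × 6.829 = 918.5 minutes.

T₂ ≈ 918 minutes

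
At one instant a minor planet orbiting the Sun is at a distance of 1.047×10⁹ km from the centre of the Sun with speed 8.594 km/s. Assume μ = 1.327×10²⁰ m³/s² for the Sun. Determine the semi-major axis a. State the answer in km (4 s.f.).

r = 1.047×10¹² m.
Specific orbital energy ε = v²/2 − μ/r = (8594)²/2 − 1.327×10²⁰/1.047×10¹² = -8.981×10⁷ J/kg.
Since ε = −μ/(2a), a = −μ/(2ε) = 7.387×10¹¹ m = 7.3874×10⁸ km.

a ≈ 7.387×10⁸ km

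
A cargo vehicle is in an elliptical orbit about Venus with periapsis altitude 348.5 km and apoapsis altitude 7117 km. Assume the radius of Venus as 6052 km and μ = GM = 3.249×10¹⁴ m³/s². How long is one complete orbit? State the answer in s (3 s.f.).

r_p = 6052 + 348.5 = 6400.5 km = 6.4005×10⁶ m.
r_a = 6052 + 7117 = 13169 km = 1.3169×10⁷ m.
Semi-major axis a = (r_p + r_a)/2 = (6400.5 + 13169)/2 = 9784.8 km = 9.785×10⁶ m.
By Kepler's third law T = 2π√(a³/μ) = 2π × 1.698×10³ = 1.067×10⁴ s.

T ≈ 10700 s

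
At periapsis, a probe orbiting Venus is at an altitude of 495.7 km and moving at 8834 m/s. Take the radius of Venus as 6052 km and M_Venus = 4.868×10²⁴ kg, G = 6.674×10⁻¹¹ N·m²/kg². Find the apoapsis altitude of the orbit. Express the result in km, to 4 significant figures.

μ = GM = 6.674×10⁻¹¹ × 4.868×10²⁴ = 3.249×10¹⁴ m³/s².
r_p = 6052 + 495.7 = 6547.7 km = 6.548×10⁶ m.
Specific energy ε = v²/2 − μ/r = -1.060×10⁷ J/kg, so a = −μ/(2ε) = 1.533×10⁷ m.
The apsides satisfy r_p + r_a = 2a, so the apoapsis radius is 2a − r_p = 2.410×10⁷ m = 24105 km.
Apoapsis altitude = 24105 − 6052 = 18053 km.

apoapsis altitude ≈ 18050 km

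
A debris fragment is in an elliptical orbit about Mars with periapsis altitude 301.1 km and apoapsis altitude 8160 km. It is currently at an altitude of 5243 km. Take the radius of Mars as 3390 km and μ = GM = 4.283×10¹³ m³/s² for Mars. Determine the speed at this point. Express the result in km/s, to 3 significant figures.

v ≈ 2.07 km/s

r_p = 3390 + 301.1 = 3691.1 km = 3.6911×10⁶ m.
r_a = 3390 + 8160 = 11550 km = 1.1550×10⁷ m.
r = 3390 + 5243 = 8633.0 km = 8.633×10⁶ m.
Semi-major axis a = (r_p + r_a)/2 = 7620.6 km = 7.621×10⁶ m.
Vis-viva: v² = μ(2/r − 1/a) = 4.283×10¹³ × (2.317×10⁻⁷ − 1.312×10⁻⁷) = 4.302×10⁶ m²/s².
v = 2074 m/s = 2.074 km/s.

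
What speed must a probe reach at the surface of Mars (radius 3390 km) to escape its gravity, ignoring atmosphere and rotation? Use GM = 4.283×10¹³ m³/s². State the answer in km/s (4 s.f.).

r = R = 3.390×10⁶ m.
Escape speed v_esc = √(2μ/r) = √(2 × 4.283×10¹³ / 3.390×10⁶) = √(2.527×10⁷) = 5027 m/s.
= 5.027 km/s.

v_esc ≈ 5.027 km/s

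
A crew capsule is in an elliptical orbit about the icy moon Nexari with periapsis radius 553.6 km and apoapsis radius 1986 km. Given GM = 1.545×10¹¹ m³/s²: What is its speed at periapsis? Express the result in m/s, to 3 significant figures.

Semi-major axis a = (r_p + r_a)/2 = 1269.8 km = 1.270×10⁶ m.
Vis-viva: v² = μ(2/r − 1/a) = 1.545×10¹¹ × (3.613×10⁻⁶ − 7.875×10⁻⁷) = 4.365×10⁵ m²/s².
v = 660.7 m/s.

v ≈ 661 m/s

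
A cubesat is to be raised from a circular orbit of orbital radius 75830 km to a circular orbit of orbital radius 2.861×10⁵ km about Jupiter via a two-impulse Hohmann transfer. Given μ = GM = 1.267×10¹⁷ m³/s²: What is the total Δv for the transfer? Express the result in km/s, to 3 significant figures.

Δv_total ≈ 17.9 km/s

r₁ = 75830 km = 7.583×10⁷ m.
r₂ = 2.861×10⁵ km = 2.861×10⁸ m.
Transfer ellipse a_t = (r₁ + r₂)/2 = 1.810×10⁸ m.
At r₁: circular v_c1 = √(μ/r₁) = 40880 m/s; transfer-perijove v_p = √[μ(2/r₁ − 1/a_t)] = 51400 m/s.
Δv₁ = v_p − v_c1 = 10520 m/s.
At r₂: circular v_c2 = √(μ/r₂) = 21040 m/s; transfer-apojove v_a = √[μ(2/r₂ − 1/a_t)] = 13620 m/s.
Δv₂ = v_c2 − v_a = 7422 m/s.
Total Δv = Δv₁ + Δv₂ = 17940 m/s = 17.94 km/s.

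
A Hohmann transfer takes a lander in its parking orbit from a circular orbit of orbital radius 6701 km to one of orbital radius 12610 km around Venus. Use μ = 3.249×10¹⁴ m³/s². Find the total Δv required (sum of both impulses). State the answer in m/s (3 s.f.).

r₁ = 6701 km = 6.701×10⁶ m.
r₂ = 12610 km = 1.261×10⁷ m.
Transfer ellipse a_t = (r₁ + r₂)/2 = 9.656×10⁶ m.
At r₁: circular v_c1 = √(μ/r₁) = 6963 m/s; transfer-periapsis v_p = √[μ(2/r₁ − 1/a_t)] = 7957 m/s.
Δv₁ = v_p − v_c1 = 994.3 m/s.
At r₂: circular v_c2 = √(μ/r₂) = 5076 m/s; transfer-apoapsis v_a = √[μ(2/r₂ − 1/a_t)] = 4229 m/s.
Δv₂ = v_c2 − v_a = 847.3 m/s.
Total Δv = Δv₁ + Δv₂ = 1842 m/s.

Δv_total ≈ 1840 m/s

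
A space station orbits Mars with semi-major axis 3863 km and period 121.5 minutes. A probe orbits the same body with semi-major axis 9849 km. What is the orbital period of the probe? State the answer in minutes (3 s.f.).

Kepler's third law: T² ∝ a³, so T₂ = T₁ (a₂/a₁)^(3/2).
a₂/a₁ = 2.550, (a₂/a₁)^(3/2) = 4.071.
T₂ = 121.5 × 4.071 = 494.6 minutes.

T₂ ≈ 495 minutes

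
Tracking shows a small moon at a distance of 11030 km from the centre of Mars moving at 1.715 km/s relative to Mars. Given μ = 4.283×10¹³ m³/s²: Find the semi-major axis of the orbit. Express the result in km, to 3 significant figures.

a ≈ 8880 km

r = 1.103×10⁷ m.
Specific orbital energy ε = v²/2 − μ/r = (1715)²/2 − 4.283×10¹³/1.103×10⁷ = -2.412×10⁶ J/kg.
Since ε = −μ/(2a), a = −μ/(2ε) = 8.877×10⁶ m = 8876.9 km.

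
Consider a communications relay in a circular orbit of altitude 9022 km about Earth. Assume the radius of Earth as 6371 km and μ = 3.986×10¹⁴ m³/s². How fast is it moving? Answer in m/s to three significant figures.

v ≈ 5090 m/s

r = 6371 + 9022 = 15393 km = 1.5393×10⁷ m.
For a circular orbit v = √(μ/r) = √(3.986×10¹⁴ / 1.539×10⁷) = √(2.589×10⁷) = 5089 m/s.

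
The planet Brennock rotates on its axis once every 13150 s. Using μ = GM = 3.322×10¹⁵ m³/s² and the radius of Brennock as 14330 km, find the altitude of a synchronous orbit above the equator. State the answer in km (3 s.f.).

A synchronous orbit has period T, so by Kepler's third law a = (μT²/4π²)^(1/3).
μT²/4π² = 3.322×10¹⁵ × (1.315×10⁴)² / 39.48 = 1.455×10²² m³.
a = 2.441×10⁷ m = 24414 km.
Altitude h = a − R = 24414 − 14330 = 10084 km.

h_sync ≈ 10100 km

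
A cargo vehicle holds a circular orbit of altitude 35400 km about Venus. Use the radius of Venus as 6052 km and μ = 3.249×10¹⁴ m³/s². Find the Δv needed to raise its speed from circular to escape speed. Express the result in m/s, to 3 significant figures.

r = 6052 + 35400 = 41452 km = 4.1452×10⁷ m.
Circular speed v_c = √(μ/r) = 2800 m/s.
Escape speed v_esc = √(2μ/r) = √2 × v_c = 3959 m/s.
Δv = v_esc − v_c = 1160 m/s.

Δv ≈ 1160 m/s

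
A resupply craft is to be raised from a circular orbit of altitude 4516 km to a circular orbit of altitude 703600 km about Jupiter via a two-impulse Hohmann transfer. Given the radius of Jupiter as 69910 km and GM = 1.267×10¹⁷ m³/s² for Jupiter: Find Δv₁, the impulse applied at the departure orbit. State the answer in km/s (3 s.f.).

r₁ = 69910 + 4516 = 74426 km = 7.4426×10⁷ m.
r₂ = 69910 + 703600 = 773510 km = 7.7351×10⁸ m.
Transfer ellipse a_t = (r₁ + r₂)/2 = 4.240×10⁸ m.
At r₁: circular v_c1 = √(μ/r₁) = 41260 m/s; transfer-perijove v_p = √[μ(2/r₁ − 1/a_t)] = 55730 m/s.
Δv₁ = v_p − v_c1 = 14470 m/s.
= 14.47 km/s.

Δv ≈ 14.5 km/s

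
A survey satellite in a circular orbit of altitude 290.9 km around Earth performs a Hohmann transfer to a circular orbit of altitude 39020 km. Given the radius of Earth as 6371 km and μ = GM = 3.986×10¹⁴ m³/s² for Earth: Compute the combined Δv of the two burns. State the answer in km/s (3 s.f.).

r₁ = 6371 + 290.9 = 6661.9 km = 6.6619×10⁶ m.
r₂ = 6371 + 39020 = 45391 km = 4.5391×10⁷ m.
Transfer ellipse a_t = (r₁ + r₂)/2 = 2.603×10⁷ m.
At r₁: circular v_c1 = √(μ/r₁) = 7735 m/s; transfer-perigee v_p = √[μ(2/r₁ − 1/a_t)] = 10220 m/s.
Δv₁ = v_p − v_c1 = 2480 m/s.
At r₂: circular v_c2 = √(μ/r₂) = 2963 m/s; transfer-apogee v_a = √[μ(2/r₂ − 1/a_t)] = 1499 m/s.
Δv₂ = v_c2 − v_a = 1464 m/s.
Total Δv = Δv₁ + Δv₂ = 3944 m/s = 3.944 km/s.

Δv_total ≈ 3.94 km/s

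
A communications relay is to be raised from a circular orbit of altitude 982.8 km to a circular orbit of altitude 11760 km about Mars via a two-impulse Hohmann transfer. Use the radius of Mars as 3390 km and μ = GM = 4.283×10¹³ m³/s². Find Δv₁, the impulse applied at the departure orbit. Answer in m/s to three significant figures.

r₁ = 3390 + 982.8 = 4372.8 km = 4.3728×10⁶ m.
r₂ = 3390 + 11760 = 15150 km = 1.5150×10⁷ m.
Transfer ellipse a_t = (r₁ + r₂)/2 = 9.761×10⁶ m.
At r₁: circular v_c1 = √(μ/r₁) = 3130 m/s; transfer-periapsis v_p = √[μ(2/r₁ − 1/a_t)] = 3899 m/s.
Δv₁ = v_p − v_c1 = 769.3 m/s.

Δv ≈ 769 m/s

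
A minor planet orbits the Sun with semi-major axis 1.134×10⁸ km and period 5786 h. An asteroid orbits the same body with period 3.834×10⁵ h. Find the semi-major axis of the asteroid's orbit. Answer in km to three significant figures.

a₂ ≈ 1.86×10⁹ km

Kepler's third law: a³ ∝ T², so a₂ = a₁ (T₂/T₁)^(2/3).
T₂/T₁ = 66.26, (T₂/T₁)^(2/3) = 16.38.
a₂ = 1.134×10⁸ × 16.38 = 1.857×10⁹ km.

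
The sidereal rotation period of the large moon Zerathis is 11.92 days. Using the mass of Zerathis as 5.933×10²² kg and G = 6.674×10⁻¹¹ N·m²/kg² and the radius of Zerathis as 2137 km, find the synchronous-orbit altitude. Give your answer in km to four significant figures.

μ = GM = 6.674×10⁻¹¹ × 5.933×10²² = 3.960×10¹² m³/s².
T = 11.92 days = 1.030×10⁶ s.
A synchronous orbit has period T, so by Kepler's third law a = (μT²/4π²)^(1/3).
μT²/4π² = 3.960×10¹² × (1.030×10⁶)² / 39.48 = 1.064×10²³ m³.
a = 4.738×10⁷ m = 47383 km.
Altitude h = a − R = 47383 − 2137 = 45246 km.

h_sync ≈ 45250 km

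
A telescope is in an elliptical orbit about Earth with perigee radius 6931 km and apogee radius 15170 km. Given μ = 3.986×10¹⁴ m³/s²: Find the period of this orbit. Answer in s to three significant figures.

T ≈ 11600 s

Semi-major axis a = (r_p + r_a)/2 = (6931.0 + 15170)/2 = 11050 km = 1.105×10⁷ m.
By Kepler's third law T = 2π√(a³/μ) = 2π × 1.840×10³ = 1.156×10⁴ s.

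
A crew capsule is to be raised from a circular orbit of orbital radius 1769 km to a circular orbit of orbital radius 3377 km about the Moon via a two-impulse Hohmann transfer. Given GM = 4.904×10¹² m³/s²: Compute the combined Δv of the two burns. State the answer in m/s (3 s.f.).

r₁ = 1769 km = 1.769×10⁶ m.
r₂ = 3377 km = 3.377×10⁶ m.
Transfer ellipse a_t = (r₁ + r₂)/2 = 2.573×10⁶ m.
At r₁: circular v_c1 = √(μ/r₁) = 1665 m/s; transfer-perilune v_p = √[μ(2/r₁ − 1/a_t)] = 1907 m/s.
Δv₁ = v_p − v_c1 = 242.5 m/s.
At r₂: circular v_c2 = √(μ/r₂) = 1205 m/s; transfer-apolune v_a = √[μ(2/r₂ − 1/a_t)] = 999.2 m/s.
Δv₂ = v_c2 − v_a = 205.9 m/s.
Total Δv = Δv₁ + Δv₂ = 448.3 m/s.

Δv_total ≈ 448 m/s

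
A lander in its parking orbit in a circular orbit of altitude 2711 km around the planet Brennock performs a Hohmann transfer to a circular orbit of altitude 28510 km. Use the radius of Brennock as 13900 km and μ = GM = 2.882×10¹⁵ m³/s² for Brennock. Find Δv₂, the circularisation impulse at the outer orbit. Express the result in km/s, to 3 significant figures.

r₁ = 13900 + 2711 = 16611 km = 1.6611×10⁷ m.
r₂ = 13900 + 28510 = 42410 km = 4.2410×10⁷ m.
Transfer ellipse a_t = (r₁ + r₂)/2 = 2.951×10⁷ m.
At r₁: circular v_c1 = √(μ/r₁) = 13170 m/s; transfer-periapsis v_p = √[μ(2/r₁ − 1/a_t)] = 15790 m/s.
At r₂: circular v_c2 = √(μ/r₂) = 8244 m/s; transfer-apoapsis v_a = √[μ(2/r₂ − 1/a_t)] = 6185 m/s.
Δv₂ = v_c2 − v_a = 2059 m/s.
= 2.059 km/s.

Δv ≈ 2.06 km/s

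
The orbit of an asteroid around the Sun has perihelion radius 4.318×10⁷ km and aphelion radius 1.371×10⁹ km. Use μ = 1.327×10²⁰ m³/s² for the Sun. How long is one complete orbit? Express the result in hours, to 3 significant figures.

T ≈ 90100 hours

Semi-major axis a = (r_p + r_a)/2 = (4.3180×10⁷ + 1.3710×10⁹)/2 = 7.0709×10⁸ km = 7.071×10¹¹ m.
By Kepler's third law T = 2π√(a³/μ) = 2π × 5.162×10⁷ = 3.243×10⁸ s.
= 90090 hours.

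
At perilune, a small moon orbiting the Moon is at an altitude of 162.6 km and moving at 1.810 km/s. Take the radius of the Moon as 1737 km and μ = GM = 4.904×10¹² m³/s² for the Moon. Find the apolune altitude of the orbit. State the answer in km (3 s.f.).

r_p = 1737 + 162.6 = 1899.6 km = 1.900×10⁶ m.
Specific energy ε = v²/2 − μ/r = -9.435×10⁵ J/kg, so a = −μ/(2ε) = 2.599×10⁶ m.
The apsides satisfy r_p + r_a = 2a, so the apolune radius is 2a − r_p = 3.298×10⁶ m = 3297.8 km.
Apolune altitude = 3297.8 − 1737 = 1560.8 km.

apolune altitude ≈ 1560 km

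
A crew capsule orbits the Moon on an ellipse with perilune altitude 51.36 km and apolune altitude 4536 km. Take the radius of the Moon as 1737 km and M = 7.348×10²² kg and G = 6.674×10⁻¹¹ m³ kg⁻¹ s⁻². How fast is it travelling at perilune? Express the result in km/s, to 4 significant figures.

μ = GM = 6.674×10⁻¹¹ × 7.348×10²² = 4.904×10¹² m³/s².
r_p = 1737 + 51.36 = 1788.4 km = 1.7884×10⁶ m.
r_a = 1737 + 4536 = 6273.0 km = 6.2730×10⁶ m.
Semi-major axis a = (r_p + r_a)/2 = 4030.7 km = 4.031×10⁶ m.
Vis-viva: v² = μ(2/r − 1/a) = 4.904×10¹² × (1.118×10⁻⁶ − 2.481×10⁻⁷) = 4.268×10⁶ m²/s².
v = 2066 m/s = 2.066 km/s.

v ≈ 2.066 km/s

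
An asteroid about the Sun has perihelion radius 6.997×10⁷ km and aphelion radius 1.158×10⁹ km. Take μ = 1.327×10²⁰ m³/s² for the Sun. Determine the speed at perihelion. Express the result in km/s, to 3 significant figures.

Semi-major axis a = (r_p + r_a)/2 = 6.1398×10⁸ km = 6.140×10¹¹ m.
Vis-viva: v² = μ(2/r − 1/a) = 1.327×10²⁰ × (2.858×10⁻¹¹ − 1.629×10⁻¹²) = 3.577×10⁹ m²/s².
v = 59810 m/s = 59.81 km/s.

v ≈ 59.8 km/s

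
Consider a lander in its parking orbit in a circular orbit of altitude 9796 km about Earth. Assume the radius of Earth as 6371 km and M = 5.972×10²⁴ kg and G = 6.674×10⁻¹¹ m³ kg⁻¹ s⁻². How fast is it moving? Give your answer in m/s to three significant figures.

μ = GM = 6.674×10⁻¹¹ × 5.972×10²⁴ = 3.986×10¹⁴ m³/s².
r = 6371 + 9796 = 16167 km = 1.6167×10⁷ m.
For a circular orbit v = √(μ/r) = √(3.986×10¹⁴ / 1.617×10⁷) = √(2.465×10⁷) = 4965 m/s.

v ≈ 4970 m/s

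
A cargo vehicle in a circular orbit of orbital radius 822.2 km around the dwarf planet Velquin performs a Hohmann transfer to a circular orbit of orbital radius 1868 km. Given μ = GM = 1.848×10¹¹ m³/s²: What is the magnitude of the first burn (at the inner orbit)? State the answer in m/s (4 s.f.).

Δv ≈ 84.60 m/s

r₁ = 822.2 km = 8.222×10⁵ m.
r₂ = 1868 km = 1.868×10⁶ m.
Transfer ellipse a_t = (r₁ + r₂)/2 = 1.345×10⁶ m.
At r₁: circular v_c1 = √(μ/r₁) = 474.1 m/s; transfer-periapsis v_p = √[μ(2/r₁ − 1/a_t)] = 558.7 m/s.
Δv₁ = v_p − v_c1 = 84.60 m/s.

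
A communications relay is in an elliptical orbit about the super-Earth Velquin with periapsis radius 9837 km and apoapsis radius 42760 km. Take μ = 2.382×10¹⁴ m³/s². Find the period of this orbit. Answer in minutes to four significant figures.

T ≈ 915.1 minutes

Semi-major axis a = (r_p + r_a)/2 = (9837.0 + 42760)/2 = 26298 km = 2.630×10⁷ m.
By Kepler's third law T = 2π√(a³/μ) = 2π × 8.738×10³ = 5.490×10⁴ s.
= 915.1 minutes.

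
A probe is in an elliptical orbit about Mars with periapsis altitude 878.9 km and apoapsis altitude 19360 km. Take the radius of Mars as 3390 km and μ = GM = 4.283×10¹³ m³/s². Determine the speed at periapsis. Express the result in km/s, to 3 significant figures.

v ≈ 4.11 km/s

r_p = 3390 + 878.9 = 4268.9 km = 4.2689×10⁶ m.
r_a = 3390 + 19360 = 22750 km = 2.2750×10⁷ m.
Semi-major axis a = (r_p + r_a)/2 = 13509 km = 1.351×10⁷ m.
Vis-viva: v² = μ(2/r − 1/a) = 4.283×10¹³ × (4.685×10⁻⁷ − 7.402×10⁻⁸) = 1.690×10⁷ m²/s².
v = 4110 m/s = 4.110 km/s.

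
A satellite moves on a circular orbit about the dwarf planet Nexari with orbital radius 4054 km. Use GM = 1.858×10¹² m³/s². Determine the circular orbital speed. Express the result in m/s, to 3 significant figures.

r = 4054 km = 4.054×10⁶ m.
For a circular orbit v = √(μ/r) = √(1.858×10¹² / 4.054×10⁶) = √(4.583×10⁵) = 677.0 m/s.

v ≈ 677 m/s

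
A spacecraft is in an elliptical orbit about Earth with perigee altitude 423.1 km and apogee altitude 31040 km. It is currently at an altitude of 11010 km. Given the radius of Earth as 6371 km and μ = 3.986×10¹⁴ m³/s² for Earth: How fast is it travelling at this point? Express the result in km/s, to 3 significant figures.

v ≈ 5.28 km/s

r_p = 6371 + 423.1 = 6794.1 km = 6.7941×10⁶ m.
r_a = 6371 + 31040 = 37411 km = 3.7411×10⁷ m.
r = 6371 + 11010 = 17381 km = 1.738×10⁷ m.
Semi-major axis a = (r_p + r_a)/2 = 22103 km = 2.210×10⁷ m.
Vis-viva: v² = μ(2/r − 1/a) = 3.986×10¹⁴ × (1.151×10⁻⁷ − 4.524×10⁻⁸) = 2.783×10⁷ m²/s².
v = 5276 m/s = 5.276 km/s.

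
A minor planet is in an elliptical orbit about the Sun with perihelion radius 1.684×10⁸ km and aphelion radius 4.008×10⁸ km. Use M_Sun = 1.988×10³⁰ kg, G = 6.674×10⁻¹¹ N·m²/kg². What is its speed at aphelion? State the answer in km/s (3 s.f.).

μ = GM = 6.674×10⁻¹¹ × 1.988×10³⁰ = 1.327×10²⁰ m³/s².
Semi-major axis a = (r_p + r_a)/2 = 2.8460×10⁸ km = 2.846×10¹¹ m.
Vis-viva: v² = μ(2/r − 1/a) = 1.327×10²⁰ × (4.990×10⁻¹² − 3.514×10⁻¹²) = 1.959×10⁸ m²/s².
v = 14000 m/s = 14.00 km/s.

v ≈ 14.0 km/s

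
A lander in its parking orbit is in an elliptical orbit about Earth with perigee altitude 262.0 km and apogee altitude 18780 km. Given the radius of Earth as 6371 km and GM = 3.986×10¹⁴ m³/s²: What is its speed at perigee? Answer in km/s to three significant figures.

r_p = 6371 + 262.0 = 6633.0 km = 6.6330×10⁶ m.
r_a = 6371 + 18780 = 25151 km = 2.5151×10⁷ m.
Semi-major axis a = (r_p + r_a)/2 = 15892 km = 1.589×10⁷ m.
Vis-viva: v² = μ(2/r − 1/a) = 3.986×10¹⁴ × (3.015×10⁻⁷ − 6.292×10⁻⁸) = 9.511×10⁷ m²/s².
v = 9752 m/s = 9.752 km/s.

v ≈ 9.75 km/s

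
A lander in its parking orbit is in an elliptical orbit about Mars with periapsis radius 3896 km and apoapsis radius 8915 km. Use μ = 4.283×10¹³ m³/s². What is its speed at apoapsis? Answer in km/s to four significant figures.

Semi-major axis a = (r_p + r_a)/2 = 6405.5 km = 6.406×10⁶ m.
Vis-viva: v² = μ(2/r − 1/a) = 4.283×10¹³ × (2.243×10⁻⁷ − 1.561×10⁻⁷) = 2.922×10⁶ m²/s².
v = 1709 m/s = 1.709 km/s.

v ≈ 1.709 km/s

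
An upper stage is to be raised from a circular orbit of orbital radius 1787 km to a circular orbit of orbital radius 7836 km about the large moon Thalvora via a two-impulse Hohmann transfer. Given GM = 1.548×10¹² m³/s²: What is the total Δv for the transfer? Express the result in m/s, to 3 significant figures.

r₁ = 1787 km = 1.787×10⁶ m.
r₂ = 7836 km = 7.836×10⁶ m.
Transfer ellipse a_t = (r₁ + r₂)/2 = 4.812×10⁶ m.
At r₁: circular v_c1 = √(μ/r₁) = 930.7 m/s; transfer-periapsis v_p = √[μ(2/r₁ − 1/a_t)] = 1188 m/s.
Δv₁ = v_p − v_c1 = 257.0 m/s.
At r₂: circular v_c2 = √(μ/r₂) = 444.5 m/s; transfer-apoapsis v_a = √[μ(2/r₂ − 1/a_t)] = 270.9 m/s.
Δv₂ = v_c2 − v_a = 173.6 m/s.
Total Δv = Δv₁ + Δv₂ = 430.6 m/s.

Δv_total ≈ 431 m/s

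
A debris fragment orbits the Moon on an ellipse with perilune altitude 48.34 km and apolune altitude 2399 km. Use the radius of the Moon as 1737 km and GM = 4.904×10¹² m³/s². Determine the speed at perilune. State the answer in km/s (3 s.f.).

v ≈ 1.96 km/s

r_p = 1737 + 48.34 = 1785.3 km = 1.7853×10⁶ m.
r_a = 1737 + 2399 = 4136.0 km = 4.1360×10⁶ m.
Semi-major axis a = (r_p + r_a)/2 = 2960.7 km = 2.961×10⁶ m.
Vis-viva: v² = μ(2/r − 1/a) = 4.904×10¹² × (1.120×10⁻⁶ − 3.378×10⁻⁷) = 3.837×10⁶ m²/s².
v = 1959 m/s = 1.959 km/s.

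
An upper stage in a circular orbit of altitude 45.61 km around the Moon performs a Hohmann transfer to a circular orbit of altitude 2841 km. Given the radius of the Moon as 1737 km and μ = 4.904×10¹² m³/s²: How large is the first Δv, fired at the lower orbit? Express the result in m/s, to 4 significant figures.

Δv ≈ 331.4 m/s

r₁ = 1737 + 45.61 = 1782.6 km = 1.7826×10⁶ m.
r₂ = 1737 + 2841 = 4578.0 km = 4.5780×10⁶ m.
Transfer ellipse a_t = (r₁ + r₂)/2 = 3.180×10⁶ m.
At r₁: circular v_c1 = √(μ/r₁) = 1659 m/s; transfer-perilune v_p = √[μ(2/r₁ − 1/a_t)] = 1990 m/s.
Δv₁ = v_p − v_c1 = 331.4 m/s.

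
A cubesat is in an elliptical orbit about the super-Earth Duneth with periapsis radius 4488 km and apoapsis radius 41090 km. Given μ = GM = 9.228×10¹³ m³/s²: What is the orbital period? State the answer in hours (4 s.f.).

T ≈ 19.77 hours

Semi-major axis a = (r_p + r_a)/2 = (4488.0 + 41090)/2 = 22789 km = 2.279×10⁷ m.
By Kepler's third law T = 2π√(a³/μ) = 2π × 1.132×10⁴ = 7.116×10⁴ s.
= 19.77 hours.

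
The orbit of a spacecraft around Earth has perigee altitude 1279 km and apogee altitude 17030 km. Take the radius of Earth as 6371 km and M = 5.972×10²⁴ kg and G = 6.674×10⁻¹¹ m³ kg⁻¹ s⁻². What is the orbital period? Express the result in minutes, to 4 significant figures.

μ = GM = 6.674×10⁻¹¹ × 5.972×10²⁴ = 3.986×10¹⁴ m³/s².
r_p = 6371 + 1279 = 7650.0 km = 7.6500×10⁶ m.
r_a = 6371 + 17030 = 23401 km = 2.3401×10⁷ m.
Semi-major axis a = (r_p + r_a)/2 = (7650.0 + 23401)/2 = 15526 km = 1.553×10⁷ m.
By Kepler's third law T = 2π√(a³/μ) = 2π × 3.064×10³ = 1.925×10⁴ s.
= 320.9 minutes.

T ≈ 320.9 minutes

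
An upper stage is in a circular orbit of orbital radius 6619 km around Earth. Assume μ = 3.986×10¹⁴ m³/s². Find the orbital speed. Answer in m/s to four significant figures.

v ≈ 7760 m/s

r = 6619 km = 6.619×10⁶ m.
For a circular orbit v = √(μ/r) = √(3.986×10¹⁴ / 6.619×10⁶) = √(6.022×10⁷) = 7760 m/s.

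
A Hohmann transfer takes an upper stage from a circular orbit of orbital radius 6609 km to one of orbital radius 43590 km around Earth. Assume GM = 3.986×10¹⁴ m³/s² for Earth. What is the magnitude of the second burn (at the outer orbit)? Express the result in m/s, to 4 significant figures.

r₁ = 6609 km = 6.609×10⁶ m.
r₂ = 43590 km = 4.359×10⁷ m.
Transfer ellipse a_t = (r₁ + r₂)/2 = 2.510×10⁷ m.
At r₁: circular v_c1 = √(μ/r₁) = 7766 m/s; transfer-perigee v_p = √[μ(2/r₁ − 1/a_t)] = 10230 m/s.
At r₂: circular v_c2 = √(μ/r₂) = 3024 m/s; transfer-apogee v_a = √[μ(2/r₂ − 1/a_t)] = 1552 m/s.
Δv₂ = v_c2 − v_a = 1472 m/s.

Δv ≈ 1472 m/s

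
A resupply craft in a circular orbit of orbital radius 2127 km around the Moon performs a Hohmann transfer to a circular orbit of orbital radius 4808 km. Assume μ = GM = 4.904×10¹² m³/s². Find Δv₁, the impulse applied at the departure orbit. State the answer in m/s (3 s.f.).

r₁ = 2127 km = 2.127×10⁶ m.
r₂ = 4808 km = 4.808×10⁶ m.
Transfer ellipse a_t = (r₁ + r₂)/2 = 3.468×10⁶ m.
At r₁: circular v_c1 = √(μ/r₁) = 1518 m/s; transfer-perilune v_p = √[μ(2/r₁ − 1/a_t)] = 1788 m/s.
Δv₁ = v_p − v_c1 = 269.6 m/s.

Δv ≈ 270 m/s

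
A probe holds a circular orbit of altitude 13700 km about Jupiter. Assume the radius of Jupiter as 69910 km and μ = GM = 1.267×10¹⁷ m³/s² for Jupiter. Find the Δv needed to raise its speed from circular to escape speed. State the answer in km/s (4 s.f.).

r = 69910 + 13700 = 83610 km = 8.3610×10⁷ m.
Circular speed v_c = √(μ/r) = 38930 m/s.
Escape speed v_esc = √(2μ/r) = √2 × v_c = 55050 m/s.
Δv = v_esc − v_c = 16120 m/s = 16.12 km/s.

Δv ≈ 16.12 km/s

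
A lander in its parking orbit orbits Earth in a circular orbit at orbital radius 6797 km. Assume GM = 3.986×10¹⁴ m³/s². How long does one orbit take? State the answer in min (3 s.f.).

r = 6797 km = 6.797×10⁶ m.
Kepler's third law: T = 2π√(r³/μ) = 2π√((6.797×10⁶)³ / 3.986×10¹⁴).
r³/μ = 7.878×10⁵ s², so T = 2π × 8.876×10² = 5.577×10³ s.
Converting: 5.577×10³ s ÷ 60.00 = 92.95 min.

T ≈ 92.9 min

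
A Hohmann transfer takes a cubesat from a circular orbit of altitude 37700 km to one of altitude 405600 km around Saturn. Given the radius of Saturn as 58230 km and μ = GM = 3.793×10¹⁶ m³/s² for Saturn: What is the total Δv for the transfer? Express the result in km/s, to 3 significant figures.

r₁ = 58230 + 37700 = 95930 km = 9.5930×10⁷ m.
r₂ = 58230 + 405600 = 463830 km = 4.6383×10⁸ m.
Transfer ellipse a_t = (r₁ + r₂)/2 = 2.799×10⁸ m.
At r₁: circular v_c1 = √(μ/r₁) = 19880 m/s; transfer-perikrone v_p = √[μ(2/r₁ − 1/a_t)] = 25600 m/s.
Δv₁ = v_p − v_c1 = 5714 m/s.
At r₂: circular v_c2 = √(μ/r₂) = 9043 m/s; transfer-apokrone v_a = √[μ(2/r₂ − 1/a_t)] = 5294 m/s.
Δv₂ = v_c2 − v_a = 3749 m/s.
Total Δv = Δv₁ + Δv₂ = 9462 m/s = 9.462 km/s.

Δv_total ≈ 9.46 km/s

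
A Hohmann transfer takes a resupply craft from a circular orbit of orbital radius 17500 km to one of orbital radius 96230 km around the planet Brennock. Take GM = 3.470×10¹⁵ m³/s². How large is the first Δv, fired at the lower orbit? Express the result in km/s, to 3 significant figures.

Δv ≈ 4.24 km/s

r₁ = 17500 km = 1.750×10⁷ m.
r₂ = 96230 km = 9.623×10⁷ m.
Transfer ellipse a_t = (r₁ + r₂)/2 = 5.686×10⁷ m.
At r₁: circular v_c1 = √(μ/r₁) = 14080 m/s; transfer-periapsis v_p = √[μ(2/r₁ − 1/a_t)] = 18320 m/s.
Δv₁ = v_p − v_c1 = 4237 m/s.
= 4.237 km/s.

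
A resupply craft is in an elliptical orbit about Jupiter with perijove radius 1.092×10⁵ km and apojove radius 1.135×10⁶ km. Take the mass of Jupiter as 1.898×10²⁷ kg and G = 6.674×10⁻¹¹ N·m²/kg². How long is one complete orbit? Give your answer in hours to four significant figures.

T ≈ 76.09 hours

μ = GM = 6.674×10⁻¹¹ × 1.898×10²⁷ = 1.267×10¹⁷ m³/s².
Semi-major axis a = (r_p + r_a)/2 = (1.0920×10⁵ + 1.1350×10⁶)/2 = 6.2210×10⁵ km = 6.221×10⁸ m.
By Kepler's third law T = 2π√(a³/μ) = 2π × 4.360×10⁴ = 2.739×10⁵ s.
= 76.09 hours.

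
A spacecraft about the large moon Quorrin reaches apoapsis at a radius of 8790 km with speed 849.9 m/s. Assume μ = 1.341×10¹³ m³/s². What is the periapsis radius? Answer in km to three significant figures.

r_a = 8.790×10⁶ m.
Specific energy ε = v²/2 − μ/r = -1.164×10⁶ J/kg, so a = −μ/(2ε) = 5.758×10⁶ m.
The apsides satisfy r_p + r_a = 2a, so the periapsis radius is 2a − r_a = 2.726×10⁶ m = 2726.3 km.

periapsis radius ≈ 2730 km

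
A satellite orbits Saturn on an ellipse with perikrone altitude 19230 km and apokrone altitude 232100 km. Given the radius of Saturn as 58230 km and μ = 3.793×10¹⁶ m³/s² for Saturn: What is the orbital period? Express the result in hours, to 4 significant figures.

r_p = 58230 + 19230 = 77460 km = 7.7460×10⁷ m.
r_a = 58230 + 232100 = 290330 km = 2.9033×10⁸ m.
Semi-major axis a = (r_p + r_a)/2 = (77460 + 2.9033×10⁵)/2 = 1.8390×10⁵ km = 1.839×10⁸ m.
By Kepler's third law T = 2π√(a³/μ) = 2π × 1.280×10⁴ = 8.045×10⁴ s.
= 22.35 hours.

T ≈ 22.35 hours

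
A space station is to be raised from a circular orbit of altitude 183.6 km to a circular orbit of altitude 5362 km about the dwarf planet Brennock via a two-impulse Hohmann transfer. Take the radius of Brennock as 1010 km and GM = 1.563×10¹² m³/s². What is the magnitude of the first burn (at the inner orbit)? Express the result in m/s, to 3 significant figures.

r₁ = 1010 + 183.6 = 1193.6 km = 1.1936×10⁶ m.
r₂ = 1010 + 5362 = 6372.0 km = 6.3720×10⁶ m.
Transfer ellipse a_t = (r₁ + r₂)/2 = 3.783×10⁶ m.
At r₁: circular v_c1 = √(μ/r₁) = 1144 m/s; transfer-periapsis v_p = √[μ(2/r₁ − 1/a_t)] = 1485 m/s.
Δv₁ = v_p − v_c1 = 340.9 m/s.

Δv ≈ 341 m/s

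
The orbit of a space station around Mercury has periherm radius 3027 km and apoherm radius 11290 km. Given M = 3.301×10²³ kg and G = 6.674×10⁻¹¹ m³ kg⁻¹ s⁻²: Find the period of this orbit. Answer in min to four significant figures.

μ = GM = 6.674×10⁻¹¹ × 3.301×10²³ = 2.203×10¹³ m³/s².
Semi-major axis a = (r_p + r_a)/2 = (3027.0 + 11290)/2 = 7158.5 km = 7.158×10⁶ m.
By Kepler's third law T = 2π√(a³/μ) = 2π × 4.081×10³ = 2.564×10⁴ s.
= 427.3 min.

T ≈ 427.3 min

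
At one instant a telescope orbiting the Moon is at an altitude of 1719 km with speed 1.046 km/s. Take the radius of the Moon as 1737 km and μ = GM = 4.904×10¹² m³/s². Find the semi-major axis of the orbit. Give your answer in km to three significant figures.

a ≈ 2810 km

r = 1737 + 1719 = 3456.0 km = 3.456×10⁶ m.
Specific orbital energy ε = v²/2 − μ/r = (1046)²/2 − 4.904×10¹²/3.456×10⁶ = -8.719×10⁵ J/kg.
Since ε = −μ/(2a), a = −μ/(2ε) = 2.812×10⁶ m = 2812.2 km.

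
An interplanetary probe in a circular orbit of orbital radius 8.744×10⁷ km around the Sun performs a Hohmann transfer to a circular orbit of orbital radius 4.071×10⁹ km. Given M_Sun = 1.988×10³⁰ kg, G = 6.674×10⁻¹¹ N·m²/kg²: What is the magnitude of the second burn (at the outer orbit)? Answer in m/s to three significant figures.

Δv ≈ 4540 m/s

μ = GM = 6.674×10⁻¹¹ × 1.988×10³⁰ = 1.327×10²⁰ m³/s².
r₁ = 8.744×10⁷ km = 8.744×10¹⁰ m.
r₂ = 4.071×10⁹ km = 4.071×10¹² m.
Transfer ellipse a_t = (r₁ + r₂)/2 = 2.079×10¹² m.
At r₁: circular v_c1 = √(μ/r₁) = 38950 m/s; transfer-perihelion v_p = √[μ(2/r₁ − 1/a_t)] = 54510 m/s.
At r₂: circular v_c2 = √(μ/r₂) = 5709 m/s; transfer-aphelion v_a = √[μ(2/r₂ − 1/a_t)] = 1171 m/s.
Δv₂ = v_c2 − v_a = 4538 m/s.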